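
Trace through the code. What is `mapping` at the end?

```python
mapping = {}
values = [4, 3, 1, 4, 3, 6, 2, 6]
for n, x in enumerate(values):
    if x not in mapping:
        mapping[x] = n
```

Let's trace through this code step by step.

Initialize: mapping = {}
Initialize: values = [4, 3, 1, 4, 3, 6, 2, 6]
Entering loop: for n, x in enumerate(values):

After execution: mapping = {4: 0, 3: 1, 1: 2, 6: 5, 2: 6}
{4: 0, 3: 1, 1: 2, 6: 5, 2: 6}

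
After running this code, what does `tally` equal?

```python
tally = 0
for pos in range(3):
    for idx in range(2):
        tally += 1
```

Let's trace through this code step by step.

Initialize: tally = 0
Entering loop: for pos in range(3):

After execution: tally = 6
6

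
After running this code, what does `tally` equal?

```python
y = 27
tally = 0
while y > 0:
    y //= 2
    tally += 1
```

Let's trace through this code step by step.

Initialize: y = 27
Initialize: tally = 0
Entering loop: while y > 0:

After execution: tally = 5
5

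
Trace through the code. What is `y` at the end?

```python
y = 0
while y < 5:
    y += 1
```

Let's trace through this code step by step.

Initialize: y = 0
Entering loop: while y < 5:

After execution: y = 5
5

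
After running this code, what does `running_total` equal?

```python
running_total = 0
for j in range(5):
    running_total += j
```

Let's trace through this code step by step.

Initialize: running_total = 0
Entering loop: for j in range(5):

After execution: running_total = 10
10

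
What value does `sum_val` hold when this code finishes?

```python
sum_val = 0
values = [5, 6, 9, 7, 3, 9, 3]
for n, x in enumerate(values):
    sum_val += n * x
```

Let's trace through this code step by step.

Initialize: sum_val = 0
Initialize: values = [5, 6, 9, 7, 3, 9, 3]
Entering loop: for n, x in enumerate(values):

After execution: sum_val = 120
120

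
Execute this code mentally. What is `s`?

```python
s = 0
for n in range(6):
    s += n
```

Let's trace through this code step by step.

Initialize: s = 0
Entering loop: for n in range(6):

After execution: s = 15
15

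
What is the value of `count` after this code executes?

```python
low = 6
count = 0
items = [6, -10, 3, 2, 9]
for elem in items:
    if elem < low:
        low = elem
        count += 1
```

Let's trace through this code step by step.

Initialize: low = 6
Initialize: count = 0
Initialize: items = [6, -10, 3, 2, 9]
Entering loop: for elem in items:

After execution: count = 1
1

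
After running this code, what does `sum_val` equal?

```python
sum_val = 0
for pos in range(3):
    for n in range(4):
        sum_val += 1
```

Let's trace through this code step by step.

Initialize: sum_val = 0
Entering loop: for pos in range(3):

After execution: sum_val = 12
12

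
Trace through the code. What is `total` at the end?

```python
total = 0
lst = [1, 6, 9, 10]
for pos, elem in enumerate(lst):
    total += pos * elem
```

Let's trace through this code step by step.

Initialize: total = 0
Initialize: lst = [1, 6, 9, 10]
Entering loop: for pos, elem in enumerate(lst):

After execution: total = 54
54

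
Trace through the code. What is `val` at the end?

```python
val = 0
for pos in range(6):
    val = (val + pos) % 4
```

Let's trace through this code step by step.

Initialize: val = 0
Entering loop: for pos in range(6):

After execution: val = 3
3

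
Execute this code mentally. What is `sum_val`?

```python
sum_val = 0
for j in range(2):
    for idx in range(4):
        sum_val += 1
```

Let's trace through this code step by step.

Initialize: sum_val = 0
Entering loop: for j in range(2):

After execution: sum_val = 8
8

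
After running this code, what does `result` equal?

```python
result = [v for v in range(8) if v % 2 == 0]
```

Let's trace through this code step by step.

Initialize: result = [v for v in range(8) if v % 2 == 0]

After execution: result = [0, 2, 4, 6]
[0, 2, 4, 6]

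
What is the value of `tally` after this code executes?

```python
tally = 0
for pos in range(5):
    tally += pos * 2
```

Let's trace through this code step by step.

Initialize: tally = 0
Entering loop: for pos in range(5):

After execution: tally = 20
20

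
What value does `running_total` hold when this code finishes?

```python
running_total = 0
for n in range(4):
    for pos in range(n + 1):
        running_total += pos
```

Let's trace through this code step by step.

Initialize: running_total = 0
Entering loop: for n in range(4):

After execution: running_total = 10
10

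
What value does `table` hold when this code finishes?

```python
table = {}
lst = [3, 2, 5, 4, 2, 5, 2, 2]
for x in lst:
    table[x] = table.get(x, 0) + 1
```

Let's trace through this code step by step.

Initialize: table = {}
Initialize: lst = [3, 2, 5, 4, 2, 5, 2, 2]
Entering loop: for x in lst:

After execution: table = {3: 1, 2: 4, 5: 2, 4: 1}
{3: 1, 2: 4, 5: 2, 4: 1}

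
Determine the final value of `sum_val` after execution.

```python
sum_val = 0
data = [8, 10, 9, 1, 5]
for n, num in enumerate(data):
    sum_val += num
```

Let's trace through this code step by step.

Initialize: sum_val = 0
Initialize: data = [8, 10, 9, 1, 5]
Entering loop: for n, num in enumerate(data):

After execution: sum_val = 33
33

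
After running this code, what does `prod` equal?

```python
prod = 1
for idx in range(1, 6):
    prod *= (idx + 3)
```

Let's trace through this code step by step.

Initialize: prod = 1
Entering loop: for idx in range(1, 6):

After execution: prod = 6720
6720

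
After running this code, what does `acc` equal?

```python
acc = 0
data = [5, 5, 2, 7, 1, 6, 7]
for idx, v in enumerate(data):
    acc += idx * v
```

Let's trace through this code step by step.

Initialize: acc = 0
Initialize: data = [5, 5, 2, 7, 1, 6, 7]
Entering loop: for idx, v in enumerate(data):

After execution: acc = 106
106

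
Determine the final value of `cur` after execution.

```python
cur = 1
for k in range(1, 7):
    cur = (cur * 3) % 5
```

Let's trace through this code step by step.

Initialize: cur = 1
Entering loop: for k in range(1, 7):

After execution: cur = 4
4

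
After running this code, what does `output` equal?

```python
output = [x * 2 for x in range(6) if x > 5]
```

Let's trace through this code step by step.

Initialize: output = [x * 2 for x in range(6) if x > 5]

After execution: output = []
[]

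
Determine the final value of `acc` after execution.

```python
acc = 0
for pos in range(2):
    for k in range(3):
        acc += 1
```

Let's trace through this code step by step.

Initialize: acc = 0
Entering loop: for pos in range(2):

After execution: acc = 6
6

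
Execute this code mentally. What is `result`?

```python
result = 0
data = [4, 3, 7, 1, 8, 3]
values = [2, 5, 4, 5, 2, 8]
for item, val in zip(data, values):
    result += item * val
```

Let's trace through this code step by step.

Initialize: result = 0
Initialize: data = [4, 3, 7, 1, 8, 3]
Initialize: values = [2, 5, 4, 5, 2, 8]
Entering loop: for item, val in zip(data, values):

After execution: result = 96
96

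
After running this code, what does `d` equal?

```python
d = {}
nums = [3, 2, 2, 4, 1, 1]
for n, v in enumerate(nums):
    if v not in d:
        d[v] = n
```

Let's trace through this code step by step.

Initialize: d = {}
Initialize: nums = [3, 2, 2, 4, 1, 1]
Entering loop: for n, v in enumerate(nums):

After execution: d = {3: 0, 2: 1, 4: 3, 1: 4}
{3: 0, 2: 1, 4: 3, 1: 4}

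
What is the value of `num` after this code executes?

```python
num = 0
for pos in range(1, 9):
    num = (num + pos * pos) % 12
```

Let's trace through this code step by step.

Initialize: num = 0
Entering loop: for pos in range(1, 9):

After execution: num = 0
0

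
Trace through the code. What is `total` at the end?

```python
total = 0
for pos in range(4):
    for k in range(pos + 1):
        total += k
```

Let's trace through this code step by step.

Initialize: total = 0
Entering loop: for pos in range(4):

After execution: total = 10
10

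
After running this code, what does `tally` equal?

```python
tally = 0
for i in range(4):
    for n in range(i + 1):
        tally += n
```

Let's trace through this code step by step.

Initialize: tally = 0
Entering loop: for i in range(4):

After execution: tally = 10
10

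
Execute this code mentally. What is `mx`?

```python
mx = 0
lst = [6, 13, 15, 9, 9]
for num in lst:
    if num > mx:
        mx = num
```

Let's trace through this code step by step.

Initialize: mx = 0
Initialize: lst = [6, 13, 15, 9, 9]
Entering loop: for num in lst:

After execution: mx = 15
15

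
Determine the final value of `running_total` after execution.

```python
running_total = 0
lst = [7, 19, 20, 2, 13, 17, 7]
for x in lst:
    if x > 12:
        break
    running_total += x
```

Let's trace through this code step by step.

Initialize: running_total = 0
Initialize: lst = [7, 19, 20, 2, 13, 17, 7]
Entering loop: for x in lst:

After execution: running_total = 7
7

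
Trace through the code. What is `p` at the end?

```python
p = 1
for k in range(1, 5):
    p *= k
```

Let's trace through this code step by step.

Initialize: p = 1
Entering loop: for k in range(1, 5):

After execution: p = 24
24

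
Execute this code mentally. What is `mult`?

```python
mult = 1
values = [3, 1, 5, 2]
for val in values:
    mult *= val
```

Let's trace through this code step by step.

Initialize: mult = 1
Initialize: values = [3, 1, 5, 2]
Entering loop: for val in values:

After execution: mult = 30
30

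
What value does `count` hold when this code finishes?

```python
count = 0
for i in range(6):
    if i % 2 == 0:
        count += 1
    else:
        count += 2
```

Let's trace through this code step by step.

Initialize: count = 0
Entering loop: for i in range(6):

After execution: count = 9
9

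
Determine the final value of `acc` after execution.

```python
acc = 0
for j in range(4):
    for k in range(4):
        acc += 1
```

Let's trace through this code step by step.

Initialize: acc = 0
Entering loop: for j in range(4):

After execution: acc = 16
16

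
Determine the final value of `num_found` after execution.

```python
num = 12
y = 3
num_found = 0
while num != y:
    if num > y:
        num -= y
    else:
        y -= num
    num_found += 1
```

Let's trace through this code step by step.

Initialize: num = 12
Initialize: y = 3
Initialize: num_found = 0
Entering loop: while num != y:

After execution: num_found = 3
3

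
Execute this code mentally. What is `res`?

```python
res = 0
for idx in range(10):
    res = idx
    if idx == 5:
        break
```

Let's trace through this code step by step.

Initialize: res = 0
Entering loop: for idx in range(10):

After execution: res = 5
5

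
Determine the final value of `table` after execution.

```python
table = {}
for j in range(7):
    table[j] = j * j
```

Let's trace through this code step by step.

Initialize: table = {}
Entering loop: for j in range(7):

After execution: table = {0: 0, 1: 1, 2: 4, 3: 9, 4: 16, 5: 25, 6: 36}
{0: 0, 1: 1, 2: 4, 3: 9, 4: 16, 5: 25, 6: 36}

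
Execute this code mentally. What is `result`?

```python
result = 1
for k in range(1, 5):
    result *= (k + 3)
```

Let's trace through this code step by step.

Initialize: result = 1
Entering loop: for k in range(1, 5):

After execution: result = 840
840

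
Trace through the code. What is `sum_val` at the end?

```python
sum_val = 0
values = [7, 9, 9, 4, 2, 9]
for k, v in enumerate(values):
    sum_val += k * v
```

Let's trace through this code step by step.

Initialize: sum_val = 0
Initialize: values = [7, 9, 9, 4, 2, 9]
Entering loop: for k, v in enumerate(values):

After execution: sum_val = 92
92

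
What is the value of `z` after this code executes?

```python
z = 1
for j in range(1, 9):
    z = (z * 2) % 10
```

Let's trace through this code step by step.

Initialize: z = 1
Entering loop: for j in range(1, 9):

After execution: z = 6
6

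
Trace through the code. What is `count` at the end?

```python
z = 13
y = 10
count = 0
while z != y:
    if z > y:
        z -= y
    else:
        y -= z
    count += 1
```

Let's trace through this code step by step.

Initialize: z = 13
Initialize: y = 10
Initialize: count = 0
Entering loop: while z != y:

After execution: count = 6
6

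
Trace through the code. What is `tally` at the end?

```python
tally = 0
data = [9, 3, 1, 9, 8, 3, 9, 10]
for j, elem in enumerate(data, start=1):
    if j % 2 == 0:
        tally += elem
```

Let's trace through this code step by step.

Initialize: tally = 0
Initialize: data = [9, 3, 1, 9, 8, 3, 9, 10]
Entering loop: for j, elem in enumerate(data, start=1):

After execution: tally = 25
25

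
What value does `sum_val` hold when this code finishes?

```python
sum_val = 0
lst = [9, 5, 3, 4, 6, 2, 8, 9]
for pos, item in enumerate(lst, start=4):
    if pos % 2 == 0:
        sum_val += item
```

Let's trace through this code step by step.

Initialize: sum_val = 0
Initialize: lst = [9, 5, 3, 4, 6, 2, 8, 9]
Entering loop: for pos, item in enumerate(lst, start=4):

After execution: sum_val = 26
26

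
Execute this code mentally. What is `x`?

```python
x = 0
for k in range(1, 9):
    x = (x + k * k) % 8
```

Let's trace through this code step by step.

Initialize: x = 0
Entering loop: for k in range(1, 9):

After execution: x = 4
4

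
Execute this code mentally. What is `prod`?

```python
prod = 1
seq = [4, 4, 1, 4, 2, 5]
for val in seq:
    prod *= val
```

Let's trace through this code step by step.

Initialize: prod = 1
Initialize: seq = [4, 4, 1, 4, 2, 5]
Entering loop: for val in seq:

After execution: prod = 640
640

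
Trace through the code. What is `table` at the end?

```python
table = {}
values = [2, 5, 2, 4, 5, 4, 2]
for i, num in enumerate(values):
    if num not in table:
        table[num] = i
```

Let's trace through this code step by step.

Initialize: table = {}
Initialize: values = [2, 5, 2, 4, 5, 4, 2]
Entering loop: for i, num in enumerate(values):

After execution: table = {2: 0, 5: 1, 4: 3}
{2: 0, 5: 1, 4: 3}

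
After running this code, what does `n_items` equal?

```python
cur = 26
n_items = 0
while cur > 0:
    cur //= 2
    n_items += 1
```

Let's trace through this code step by step.

Initialize: cur = 26
Initialize: n_items = 0
Entering loop: while cur > 0:

After execution: n_items = 5
5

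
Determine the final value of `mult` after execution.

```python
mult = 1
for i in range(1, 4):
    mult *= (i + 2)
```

Let's trace through this code step by step.

Initialize: mult = 1
Entering loop: for i in range(1, 4):

After execution: mult = 60
60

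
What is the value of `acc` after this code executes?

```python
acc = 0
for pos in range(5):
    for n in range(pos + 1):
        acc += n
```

Let's trace through this code step by step.

Initialize: acc = 0
Entering loop: for pos in range(5):

After execution: acc = 20
20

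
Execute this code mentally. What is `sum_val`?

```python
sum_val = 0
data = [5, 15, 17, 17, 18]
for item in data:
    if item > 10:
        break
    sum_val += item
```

Let's trace through this code step by step.

Initialize: sum_val = 0
Initialize: data = [5, 15, 17, 17, 18]
Entering loop: for item in data:

After execution: sum_val = 5
5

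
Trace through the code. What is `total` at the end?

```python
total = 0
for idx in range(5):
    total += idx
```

Let's trace through this code step by step.

Initialize: total = 0
Entering loop: for idx in range(5):

After execution: total = 10
10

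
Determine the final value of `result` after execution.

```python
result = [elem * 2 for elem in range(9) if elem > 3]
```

Let's trace through this code step by step.

Initialize: result = [elem * 2 for elem in range(9) if elem > 3]

After execution: result = [8, 10, 12, 14, 16]
[8, 10, 12, 14, 16]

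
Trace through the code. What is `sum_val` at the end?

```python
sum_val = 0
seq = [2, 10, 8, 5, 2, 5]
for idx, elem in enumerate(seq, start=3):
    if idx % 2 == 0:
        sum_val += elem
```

Let's trace through this code step by step.

Initialize: sum_val = 0
Initialize: seq = [2, 10, 8, 5, 2, 5]
Entering loop: for idx, elem in enumerate(seq, start=3):

After execution: sum_val = 20
20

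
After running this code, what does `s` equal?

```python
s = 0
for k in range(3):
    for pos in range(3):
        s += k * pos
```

Let's trace through this code step by step.

Initialize: s = 0
Entering loop: for k in range(3):

After execution: s = 9
9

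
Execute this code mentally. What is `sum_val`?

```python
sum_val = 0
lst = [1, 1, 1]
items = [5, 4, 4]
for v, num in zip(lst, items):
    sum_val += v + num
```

Let's trace through this code step by step.

Initialize: sum_val = 0
Initialize: lst = [1, 1, 1]
Initialize: items = [5, 4, 4]
Entering loop: for v, num in zip(lst, items):

After execution: sum_val = 16
16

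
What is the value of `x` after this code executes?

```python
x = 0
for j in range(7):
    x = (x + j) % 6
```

Let's trace through this code step by step.

Initialize: x = 0
Entering loop: for j in range(7):

After execution: x = 3
3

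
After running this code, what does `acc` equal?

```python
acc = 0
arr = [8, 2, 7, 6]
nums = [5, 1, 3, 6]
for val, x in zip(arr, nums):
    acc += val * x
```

Let's trace through this code step by step.

Initialize: acc = 0
Initialize: arr = [8, 2, 7, 6]
Initialize: nums = [5, 1, 3, 6]
Entering loop: for val, x in zip(arr, nums):

After execution: acc = 99
99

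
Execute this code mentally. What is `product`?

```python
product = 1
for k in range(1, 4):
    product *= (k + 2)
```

Let's trace through this code step by step.

Initialize: product = 1
Entering loop: for k in range(1, 4):

After execution: product = 60
60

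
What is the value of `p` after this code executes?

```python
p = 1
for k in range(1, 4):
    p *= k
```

Let's trace through this code step by step.

Initialize: p = 1
Entering loop: for k in range(1, 4):

After execution: p = 6
6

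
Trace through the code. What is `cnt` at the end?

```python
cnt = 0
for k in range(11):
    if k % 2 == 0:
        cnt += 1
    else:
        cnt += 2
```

Let's trace through this code step by step.

Initialize: cnt = 0
Entering loop: for k in range(11):

After execution: cnt = 16
16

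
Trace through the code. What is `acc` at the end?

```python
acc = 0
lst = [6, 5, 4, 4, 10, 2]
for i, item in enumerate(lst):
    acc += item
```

Let's trace through this code step by step.

Initialize: acc = 0
Initialize: lst = [6, 5, 4, 4, 10, 2]
Entering loop: for i, item in enumerate(lst):

After execution: acc = 31
31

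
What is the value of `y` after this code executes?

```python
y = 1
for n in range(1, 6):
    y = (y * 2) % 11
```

Let's trace through this code step by step.

Initialize: y = 1
Entering loop: for n in range(1, 6):

After execution: y = 10
10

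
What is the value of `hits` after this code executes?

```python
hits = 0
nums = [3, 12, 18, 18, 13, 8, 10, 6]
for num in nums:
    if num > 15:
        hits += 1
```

Let's trace through this code step by step.

Initialize: hits = 0
Initialize: nums = [3, 12, 18, 18, 13, 8, 10, 6]
Entering loop: for num in nums:

After execution: hits = 2
2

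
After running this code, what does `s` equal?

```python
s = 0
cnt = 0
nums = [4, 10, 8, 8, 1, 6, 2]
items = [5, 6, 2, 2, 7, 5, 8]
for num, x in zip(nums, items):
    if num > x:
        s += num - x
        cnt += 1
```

Let's trace through this code step by step.

Initialize: s = 0
Initialize: cnt = 0
Initialize: nums = [4, 10, 8, 8, 1, 6, 2]
Initialize: items = [5, 6, 2, 2, 7, 5, 8]
Entering loop: for num, x in zip(nums, items):

After execution: s = 17
17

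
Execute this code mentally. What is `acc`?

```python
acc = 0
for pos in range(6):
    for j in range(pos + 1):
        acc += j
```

Let's trace through this code step by step.

Initialize: acc = 0
Entering loop: for pos in range(6):

After execution: acc = 35
35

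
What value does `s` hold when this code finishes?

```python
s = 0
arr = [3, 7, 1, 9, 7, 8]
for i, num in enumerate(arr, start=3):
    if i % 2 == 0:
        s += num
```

Let's trace through this code step by step.

Initialize: s = 0
Initialize: arr = [3, 7, 1, 9, 7, 8]
Entering loop: for i, num in enumerate(arr, start=3):

After execution: s = 24
24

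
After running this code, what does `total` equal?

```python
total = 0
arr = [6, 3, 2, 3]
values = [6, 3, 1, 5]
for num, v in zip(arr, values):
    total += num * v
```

Let's trace through this code step by step.

Initialize: total = 0
Initialize: arr = [6, 3, 2, 3]
Initialize: values = [6, 3, 1, 5]
Entering loop: for num, v in zip(arr, values):

After execution: total = 62
62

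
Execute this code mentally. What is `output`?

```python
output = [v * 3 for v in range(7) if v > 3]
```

Let's trace through this code step by step.

Initialize: output = [v * 3 for v in range(7) if v > 3]

After execution: output = [12, 15, 18]
[12, 15, 18]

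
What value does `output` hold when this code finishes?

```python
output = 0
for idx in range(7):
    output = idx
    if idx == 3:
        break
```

Let's trace through this code step by step.

Initialize: output = 0
Entering loop: for idx in range(7):

After execution: output = 3
3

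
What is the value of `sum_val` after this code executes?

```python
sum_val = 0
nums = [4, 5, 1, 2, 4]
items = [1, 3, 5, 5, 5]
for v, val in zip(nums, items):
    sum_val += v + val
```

Let's trace through this code step by step.

Initialize: sum_val = 0
Initialize: nums = [4, 5, 1, 2, 4]
Initialize: items = [1, 3, 5, 5, 5]
Entering loop: for v, val in zip(nums, items):

After execution: sum_val = 35
35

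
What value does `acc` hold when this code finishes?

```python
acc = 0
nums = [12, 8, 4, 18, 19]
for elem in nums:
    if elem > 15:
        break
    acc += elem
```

Let's trace through this code step by step.

Initialize: acc = 0
Initialize: nums = [12, 8, 4, 18, 19]
Entering loop: for elem in nums:

After execution: acc = 24
24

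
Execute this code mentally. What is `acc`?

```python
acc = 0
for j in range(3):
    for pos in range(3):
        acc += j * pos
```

Let's trace through this code step by step.

Initialize: acc = 0
Entering loop: for j in range(3):

After execution: acc = 9
9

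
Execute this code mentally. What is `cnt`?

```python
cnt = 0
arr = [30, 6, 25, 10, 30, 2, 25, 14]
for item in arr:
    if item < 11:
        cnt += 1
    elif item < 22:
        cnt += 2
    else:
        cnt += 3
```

Let's trace through this code step by step.

Initialize: cnt = 0
Initialize: arr = [30, 6, 25, 10, 30, 2, 25, 14]
Entering loop: for item in arr:

After execution: cnt = 17
17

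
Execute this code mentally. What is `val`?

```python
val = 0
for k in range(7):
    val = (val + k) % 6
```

Let's trace through this code step by step.

Initialize: val = 0
Entering loop: for k in range(7):

After execution: val = 3
3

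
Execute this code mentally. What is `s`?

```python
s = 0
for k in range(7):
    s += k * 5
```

Let's trace through this code step by step.

Initialize: s = 0
Entering loop: for k in range(7):

After execution: s = 105
105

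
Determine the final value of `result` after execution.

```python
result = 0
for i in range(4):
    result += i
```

Let's trace through this code step by step.

Initialize: result = 0
Entering loop: for i in range(4):

After execution: result = 6
6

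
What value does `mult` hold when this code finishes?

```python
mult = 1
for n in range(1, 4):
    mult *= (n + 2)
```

Let's trace through this code step by step.

Initialize: mult = 1
Entering loop: for n in range(1, 4):

After execution: mult = 60
60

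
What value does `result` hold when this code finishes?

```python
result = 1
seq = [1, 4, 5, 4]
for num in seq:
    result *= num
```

Let's trace through this code step by step.

Initialize: result = 1
Initialize: seq = [1, 4, 5, 4]
Entering loop: for num in seq:

After execution: result = 80
80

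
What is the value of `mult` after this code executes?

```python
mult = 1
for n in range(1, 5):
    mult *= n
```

Let's trace through this code step by step.

Initialize: mult = 1
Entering loop: for n in range(1, 5):

After execution: mult = 24
24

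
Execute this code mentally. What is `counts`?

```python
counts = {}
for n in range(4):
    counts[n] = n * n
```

Let's trace through this code step by step.

Initialize: counts = {}
Entering loop: for n in range(4):

After execution: counts = {0: 0, 1: 1, 2: 4, 3: 9}
{0: 0, 1: 1, 2: 4, 3: 9}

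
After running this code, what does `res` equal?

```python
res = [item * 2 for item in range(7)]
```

Let's trace through this code step by step.

Initialize: res = [item * 2 for item in range(7)]

After execution: res = [0, 2, 4, 6, 8, 10, 12]
[0, 2, 4, 6, 8, 10, 12]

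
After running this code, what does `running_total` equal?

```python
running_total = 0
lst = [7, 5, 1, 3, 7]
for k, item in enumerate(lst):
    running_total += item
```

Let's trace through this code step by step.

Initialize: running_total = 0
Initialize: lst = [7, 5, 1, 3, 7]
Entering loop: for k, item in enumerate(lst):

After execution: running_total = 23
23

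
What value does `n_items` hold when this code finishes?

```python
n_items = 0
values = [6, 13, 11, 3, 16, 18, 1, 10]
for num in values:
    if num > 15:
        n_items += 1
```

Let's trace through this code step by step.

Initialize: n_items = 0
Initialize: values = [6, 13, 11, 3, 16, 18, 1, 10]
Entering loop: for num in values:

After execution: n_items = 2
2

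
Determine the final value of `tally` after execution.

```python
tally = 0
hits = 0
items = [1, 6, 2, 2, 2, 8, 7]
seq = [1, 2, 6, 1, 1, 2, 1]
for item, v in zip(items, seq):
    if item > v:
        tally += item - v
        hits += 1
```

Let's trace through this code step by step.

Initialize: tally = 0
Initialize: hits = 0
Initialize: items = [1, 6, 2, 2, 2, 8, 7]
Initialize: seq = [1, 2, 6, 1, 1, 2, 1]
Entering loop: for item, v in zip(items, seq):

After execution: tally = 18
18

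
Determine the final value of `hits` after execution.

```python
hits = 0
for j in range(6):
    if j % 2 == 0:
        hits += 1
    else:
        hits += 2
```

Let's trace through this code step by step.

Initialize: hits = 0
Entering loop: for j in range(6):

After execution: hits = 9
9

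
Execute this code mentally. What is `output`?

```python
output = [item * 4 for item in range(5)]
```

Let's trace through this code step by step.

Initialize: output = [item * 4 for item in range(5)]

After execution: output = [0, 4, 8, 12, 16]
[0, 4, 8, 12, 16]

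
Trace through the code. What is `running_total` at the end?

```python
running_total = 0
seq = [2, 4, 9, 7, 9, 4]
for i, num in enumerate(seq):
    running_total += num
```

Let's trace through this code step by step.

Initialize: running_total = 0
Initialize: seq = [2, 4, 9, 7, 9, 4]
Entering loop: for i, num in enumerate(seq):

After execution: running_total = 35
35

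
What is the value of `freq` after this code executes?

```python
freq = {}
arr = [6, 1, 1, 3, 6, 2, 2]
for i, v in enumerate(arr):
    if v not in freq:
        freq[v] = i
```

Let's trace through this code step by step.

Initialize: freq = {}
Initialize: arr = [6, 1, 1, 3, 6, 2, 2]
Entering loop: for i, v in enumerate(arr):

After execution: freq = {6: 0, 1: 1, 3: 3, 2: 5}
{6: 0, 1: 1, 3: 3, 2: 5}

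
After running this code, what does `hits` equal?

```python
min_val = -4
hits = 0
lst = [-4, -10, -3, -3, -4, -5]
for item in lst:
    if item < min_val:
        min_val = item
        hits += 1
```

Let's trace through this code step by step.

Initialize: min_val = -4
Initialize: hits = 0
Initialize: lst = [-4, -10, -3, -3, -4, -5]
Entering loop: for item in lst:

After execution: hits = 1
1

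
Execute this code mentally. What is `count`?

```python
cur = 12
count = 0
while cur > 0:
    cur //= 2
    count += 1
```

Let's trace through this code step by step.

Initialize: cur = 12
Initialize: count = 0
Entering loop: while cur > 0:

After execution: count = 4
4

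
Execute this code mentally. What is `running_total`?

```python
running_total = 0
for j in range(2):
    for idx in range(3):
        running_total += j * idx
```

Let's trace through this code step by step.

Initialize: running_total = 0
Entering loop: for j in range(2):

After execution: running_total = 3
3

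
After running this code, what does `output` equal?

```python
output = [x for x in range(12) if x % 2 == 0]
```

Let's trace through this code step by step.

Initialize: output = [x for x in range(12) if x % 2 == 0]

After execution: output = [0, 2, 4, 6, 8, 10]
[0, 2, 4, 6, 8, 10]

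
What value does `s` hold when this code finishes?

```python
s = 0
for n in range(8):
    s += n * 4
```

Let's trace through this code step by step.

Initialize: s = 0
Entering loop: for n in range(8):

After execution: s = 112
112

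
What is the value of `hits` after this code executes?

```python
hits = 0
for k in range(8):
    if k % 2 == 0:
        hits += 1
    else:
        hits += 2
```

Let's trace through this code step by step.

Initialize: hits = 0
Entering loop: for k in range(8):

After execution: hits = 12
12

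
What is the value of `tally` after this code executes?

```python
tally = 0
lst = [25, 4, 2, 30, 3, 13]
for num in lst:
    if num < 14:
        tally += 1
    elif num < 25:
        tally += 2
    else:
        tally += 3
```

Let's trace through this code step by step.

Initialize: tally = 0
Initialize: lst = [25, 4, 2, 30, 3, 13]
Entering loop: for num in lst:

After execution: tally = 10
10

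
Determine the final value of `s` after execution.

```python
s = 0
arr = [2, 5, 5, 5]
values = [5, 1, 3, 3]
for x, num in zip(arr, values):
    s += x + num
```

Let's trace through this code step by step.

Initialize: s = 0
Initialize: arr = [2, 5, 5, 5]
Initialize: values = [5, 1, 3, 3]
Entering loop: for x, num in zip(arr, values):

After execution: s = 29
29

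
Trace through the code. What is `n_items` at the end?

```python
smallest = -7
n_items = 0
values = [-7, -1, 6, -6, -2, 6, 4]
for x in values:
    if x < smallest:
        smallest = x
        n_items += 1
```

Let's trace through this code step by step.

Initialize: smallest = -7
Initialize: n_items = 0
Initialize: values = [-7, -1, 6, -6, -2, 6, 4]
Entering loop: for x in values:

After execution: n_items = 0
0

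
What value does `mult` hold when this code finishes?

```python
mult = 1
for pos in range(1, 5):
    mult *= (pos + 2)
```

Let's trace through this code step by step.

Initialize: mult = 1
Entering loop: for pos in range(1, 5):

After execution: mult = 360
360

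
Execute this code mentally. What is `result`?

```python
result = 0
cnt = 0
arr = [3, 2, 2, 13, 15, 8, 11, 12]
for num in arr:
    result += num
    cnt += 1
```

Let's trace through this code step by step.

Initialize: result = 0
Initialize: cnt = 0
Initialize: arr = [3, 2, 2, 13, 15, 8, 11, 12]
Entering loop: for num in arr:

After execution: result = 66
66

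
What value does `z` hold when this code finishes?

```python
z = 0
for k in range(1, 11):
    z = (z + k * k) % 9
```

Let's trace through this code step by step.

Initialize: z = 0
Entering loop: for k in range(1, 11):

After execution: z = 7
7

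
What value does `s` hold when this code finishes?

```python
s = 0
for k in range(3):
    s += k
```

Let's trace through this code step by step.

Initialize: s = 0
Entering loop: for k in range(3):

After execution: s = 3
3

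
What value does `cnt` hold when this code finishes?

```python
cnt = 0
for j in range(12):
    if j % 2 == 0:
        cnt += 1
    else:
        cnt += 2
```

Let's trace through this code step by step.

Initialize: cnt = 0
Entering loop: for j in range(12):

After execution: cnt = 18
18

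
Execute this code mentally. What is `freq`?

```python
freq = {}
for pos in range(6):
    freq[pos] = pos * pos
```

Let's trace through this code step by step.

Initialize: freq = {}
Entering loop: for pos in range(6):

After execution: freq = {0: 0, 1: 1, 2: 4, 3: 9, 4: 16, 5: 25}
{0: 0, 1: 1, 2: 4, 3: 9, 4: 16, 5: 25}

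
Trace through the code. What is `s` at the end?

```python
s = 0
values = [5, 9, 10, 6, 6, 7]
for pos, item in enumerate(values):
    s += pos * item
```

Let's trace through this code step by step.

Initialize: s = 0
Initialize: values = [5, 9, 10, 6, 6, 7]
Entering loop: for pos, item in enumerate(values):

After execution: s = 106
106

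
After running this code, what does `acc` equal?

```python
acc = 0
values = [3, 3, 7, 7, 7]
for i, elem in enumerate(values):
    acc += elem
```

Let's trace through this code step by step.

Initialize: acc = 0
Initialize: values = [3, 3, 7, 7, 7]
Entering loop: for i, elem in enumerate(values):

After execution: acc = 27
27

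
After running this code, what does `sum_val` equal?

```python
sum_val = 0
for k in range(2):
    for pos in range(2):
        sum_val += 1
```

Let's trace through this code step by step.

Initialize: sum_val = 0
Entering loop: for k in range(2):

After execution: sum_val = 4
4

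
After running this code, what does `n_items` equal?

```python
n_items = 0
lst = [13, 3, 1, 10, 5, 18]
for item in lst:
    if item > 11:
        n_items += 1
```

Let's trace through this code step by step.

Initialize: n_items = 0
Initialize: lst = [13, 3, 1, 10, 5, 18]
Entering loop: for item in lst:

After execution: n_items = 2
2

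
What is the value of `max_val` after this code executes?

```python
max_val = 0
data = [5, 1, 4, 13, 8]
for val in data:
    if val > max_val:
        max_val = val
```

Let's trace through this code step by step.

Initialize: max_val = 0
Initialize: data = [5, 1, 4, 13, 8]
Entering loop: for val in data:

After execution: max_val = 13
13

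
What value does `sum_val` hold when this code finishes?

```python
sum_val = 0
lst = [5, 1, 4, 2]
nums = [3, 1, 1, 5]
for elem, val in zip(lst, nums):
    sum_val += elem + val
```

Let's trace through this code step by step.

Initialize: sum_val = 0
Initialize: lst = [5, 1, 4, 2]
Initialize: nums = [3, 1, 1, 5]
Entering loop: for elem, val in zip(lst, nums):

After execution: sum_val = 22
22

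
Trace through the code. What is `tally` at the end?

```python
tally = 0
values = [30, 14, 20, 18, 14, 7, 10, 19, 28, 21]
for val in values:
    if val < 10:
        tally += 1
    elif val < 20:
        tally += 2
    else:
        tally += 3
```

Let's trace through this code step by step.

Initialize: tally = 0
Initialize: values = [30, 14, 20, 18, 14, 7, 10, 19, 28, 21]
Entering loop: for val in values:

After execution: tally = 23
23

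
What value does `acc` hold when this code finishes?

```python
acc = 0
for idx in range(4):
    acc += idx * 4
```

Let's trace through this code step by step.

Initialize: acc = 0
Entering loop: for idx in range(4):

After execution: acc = 24
24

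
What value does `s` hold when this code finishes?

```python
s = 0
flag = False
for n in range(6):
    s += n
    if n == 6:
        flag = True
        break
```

Let's trace through this code step by step.

Initialize: s = 0
Initialize: flag = False
Entering loop: for n in range(6):

After execution: s = 15
15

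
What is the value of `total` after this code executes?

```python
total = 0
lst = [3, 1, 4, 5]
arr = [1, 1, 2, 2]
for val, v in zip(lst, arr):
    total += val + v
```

Let's trace through this code step by step.

Initialize: total = 0
Initialize: lst = [3, 1, 4, 5]
Initialize: arr = [1, 1, 2, 2]
Entering loop: for val, v in zip(lst, arr):

After execution: total = 19
19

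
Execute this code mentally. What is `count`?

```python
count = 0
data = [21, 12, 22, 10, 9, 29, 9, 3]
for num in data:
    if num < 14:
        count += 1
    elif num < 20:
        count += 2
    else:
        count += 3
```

Let's trace through this code step by step.

Initialize: count = 0
Initialize: data = [21, 12, 22, 10, 9, 29, 9, 3]
Entering loop: for num in data:

After execution: count = 14
14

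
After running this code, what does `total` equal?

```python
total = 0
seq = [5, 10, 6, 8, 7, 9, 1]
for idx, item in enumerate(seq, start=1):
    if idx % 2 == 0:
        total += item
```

Let's trace through this code step by step.

Initialize: total = 0
Initialize: seq = [5, 10, 6, 8, 7, 9, 1]
Entering loop: for idx, item in enumerate(seq, start=1):

After execution: total = 27
27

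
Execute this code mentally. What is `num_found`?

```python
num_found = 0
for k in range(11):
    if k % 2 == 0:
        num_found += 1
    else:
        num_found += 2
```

Let's trace through this code step by step.

Initialize: num_found = 0
Entering loop: for k in range(11):

After execution: num_found = 16
16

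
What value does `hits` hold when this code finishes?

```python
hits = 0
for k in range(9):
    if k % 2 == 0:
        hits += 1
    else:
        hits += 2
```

Let's trace through this code step by step.

Initialize: hits = 0
Entering loop: for k in range(9):

After execution: hits = 13
13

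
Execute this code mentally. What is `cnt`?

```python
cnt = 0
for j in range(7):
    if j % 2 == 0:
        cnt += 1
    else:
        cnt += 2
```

Let's trace through this code step by step.

Initialize: cnt = 0
Entering loop: for j in range(7):

After execution: cnt = 10
10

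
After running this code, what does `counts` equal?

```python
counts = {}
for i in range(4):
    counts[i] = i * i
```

Let's trace through this code step by step.

Initialize: counts = {}
Entering loop: for i in range(4):

After execution: counts = {0: 0, 1: 1, 2: 4, 3: 9}
{0: 0, 1: 1, 2: 4, 3: 9}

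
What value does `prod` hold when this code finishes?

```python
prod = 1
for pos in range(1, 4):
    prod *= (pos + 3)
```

Let's trace through this code step by step.

Initialize: prod = 1
Entering loop: for pos in range(1, 4):

After execution: prod = 120
120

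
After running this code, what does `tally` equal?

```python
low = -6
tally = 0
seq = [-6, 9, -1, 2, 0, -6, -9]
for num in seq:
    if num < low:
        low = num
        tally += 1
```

Let's trace through this code step by step.

Initialize: low = -6
Initialize: tally = 0
Initialize: seq = [-6, 9, -1, 2, 0, -6, -9]
Entering loop: for num in seq:

After execution: tally = 1
1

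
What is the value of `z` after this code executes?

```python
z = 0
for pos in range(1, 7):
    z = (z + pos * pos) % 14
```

Let's trace through this code step by step.

Initialize: z = 0
Entering loop: for pos in range(1, 7):

After execution: z = 7
7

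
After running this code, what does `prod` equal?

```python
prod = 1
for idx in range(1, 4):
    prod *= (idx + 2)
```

Let's trace through this code step by step.

Initialize: prod = 1
Entering loop: for idx in range(1, 4):

After execution: prod = 60
60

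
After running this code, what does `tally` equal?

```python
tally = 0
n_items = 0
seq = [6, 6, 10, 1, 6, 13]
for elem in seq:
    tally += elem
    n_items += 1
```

Let's trace through this code step by step.

Initialize: tally = 0
Initialize: n_items = 0
Initialize: seq = [6, 6, 10, 1, 6, 13]
Entering loop: for elem in seq:

After execution: tally = 42
42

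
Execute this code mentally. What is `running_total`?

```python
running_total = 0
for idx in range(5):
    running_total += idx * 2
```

Let's trace through this code step by step.

Initialize: running_total = 0
Entering loop: for idx in range(5):

After execution: running_total = 20
20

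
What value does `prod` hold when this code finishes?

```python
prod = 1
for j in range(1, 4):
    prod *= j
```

Let's trace through this code step by step.

Initialize: prod = 1
Entering loop: for j in range(1, 4):

After execution: prod = 6
6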